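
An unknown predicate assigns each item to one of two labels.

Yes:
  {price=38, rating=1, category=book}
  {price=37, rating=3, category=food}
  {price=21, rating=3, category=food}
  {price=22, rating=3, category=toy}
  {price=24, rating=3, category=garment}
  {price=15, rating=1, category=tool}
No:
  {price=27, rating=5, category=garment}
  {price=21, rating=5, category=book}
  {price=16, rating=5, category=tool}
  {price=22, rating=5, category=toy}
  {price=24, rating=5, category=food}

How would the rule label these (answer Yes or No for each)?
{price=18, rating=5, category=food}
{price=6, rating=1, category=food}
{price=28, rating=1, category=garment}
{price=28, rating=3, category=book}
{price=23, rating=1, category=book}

Rule: rating ≤ 3. This holds for each 'Yes' example and fails for each 'No' one.

No, Yes, Yes, Yes, Yes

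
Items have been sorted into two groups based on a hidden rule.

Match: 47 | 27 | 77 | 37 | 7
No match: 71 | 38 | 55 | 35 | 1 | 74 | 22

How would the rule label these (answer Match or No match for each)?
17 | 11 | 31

Match, No match, No match

'Match' ⟺ ends in digit 7.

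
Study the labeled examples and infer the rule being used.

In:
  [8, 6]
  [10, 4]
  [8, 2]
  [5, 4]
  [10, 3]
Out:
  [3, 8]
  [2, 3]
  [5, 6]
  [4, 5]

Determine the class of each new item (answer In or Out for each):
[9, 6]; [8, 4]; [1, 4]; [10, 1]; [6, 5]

In, In, Out, In, In

'In' ⟺ first > second.
[9, 6]: 9 > 6, satisfies this → In.
[8, 4]: 8 > 4, satisfies this → In.
[1, 4]: 1 < 4, does not satisfy this → Out.
[10, 1]: 10 > 1, satisfies this → In.
[6, 5]: 6 > 5, satisfies this → In.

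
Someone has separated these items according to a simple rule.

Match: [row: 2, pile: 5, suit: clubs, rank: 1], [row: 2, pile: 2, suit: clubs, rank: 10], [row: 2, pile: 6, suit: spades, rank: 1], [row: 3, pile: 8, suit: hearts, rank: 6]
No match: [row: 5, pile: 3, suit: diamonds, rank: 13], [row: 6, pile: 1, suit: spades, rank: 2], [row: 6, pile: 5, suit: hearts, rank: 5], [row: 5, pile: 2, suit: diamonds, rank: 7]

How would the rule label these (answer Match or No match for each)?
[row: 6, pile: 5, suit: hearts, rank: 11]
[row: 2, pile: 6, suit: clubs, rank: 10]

The common property of the 'Match' items is: row ≤ 3. No 'No match' item has it.

No match, Match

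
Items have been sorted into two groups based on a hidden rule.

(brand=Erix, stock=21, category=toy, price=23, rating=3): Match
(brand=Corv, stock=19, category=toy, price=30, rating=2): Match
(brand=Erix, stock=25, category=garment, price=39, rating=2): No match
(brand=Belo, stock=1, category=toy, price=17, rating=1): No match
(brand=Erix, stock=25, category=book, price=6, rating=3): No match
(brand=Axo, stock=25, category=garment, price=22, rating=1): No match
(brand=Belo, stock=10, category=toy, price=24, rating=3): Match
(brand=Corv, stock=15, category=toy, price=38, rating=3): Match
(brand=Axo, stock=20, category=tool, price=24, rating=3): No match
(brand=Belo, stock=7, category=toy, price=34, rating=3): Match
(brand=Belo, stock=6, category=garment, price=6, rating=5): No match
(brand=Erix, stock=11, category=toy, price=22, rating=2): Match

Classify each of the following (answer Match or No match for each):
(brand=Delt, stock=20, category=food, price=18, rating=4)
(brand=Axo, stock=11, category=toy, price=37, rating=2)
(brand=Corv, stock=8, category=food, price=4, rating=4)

No match, Match, No match

The rule appears to be: category is toy AND stock ≥ 6.
(brand=Delt, stock=20, category=food, price=18, rating=4): category is food, stock = 20, fails this test → No match. (brand=Axo, stock=11, category=toy, price=37, rating=2): category is toy, stock = 11, qualifies → Match. (brand=Corv, stock=8, category=food, price=4, rating=4): category is food, stock = 8, fails this test → No match.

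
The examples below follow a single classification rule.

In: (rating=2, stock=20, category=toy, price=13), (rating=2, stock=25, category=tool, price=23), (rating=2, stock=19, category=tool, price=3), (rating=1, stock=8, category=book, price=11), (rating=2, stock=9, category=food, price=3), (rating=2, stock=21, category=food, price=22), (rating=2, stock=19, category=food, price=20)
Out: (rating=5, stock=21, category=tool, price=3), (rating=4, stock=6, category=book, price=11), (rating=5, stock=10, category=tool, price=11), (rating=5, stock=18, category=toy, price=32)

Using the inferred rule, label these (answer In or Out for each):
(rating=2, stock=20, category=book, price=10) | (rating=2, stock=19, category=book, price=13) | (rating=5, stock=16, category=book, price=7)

In, In, Out

The classifier is using: rating ≤ 2.
(rating=2, stock=20, category=book, price=10) — rating = 2, hence In. (rating=2, stock=19, category=book, price=13) — rating = 2, hence In. (rating=5, stock=16, category=book, price=7) — rating = 5, hence Out.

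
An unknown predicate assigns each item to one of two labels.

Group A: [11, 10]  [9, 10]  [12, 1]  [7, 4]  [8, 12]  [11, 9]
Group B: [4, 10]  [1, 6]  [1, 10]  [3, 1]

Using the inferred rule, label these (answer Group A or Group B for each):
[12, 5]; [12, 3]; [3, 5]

Group A, Group A, Group B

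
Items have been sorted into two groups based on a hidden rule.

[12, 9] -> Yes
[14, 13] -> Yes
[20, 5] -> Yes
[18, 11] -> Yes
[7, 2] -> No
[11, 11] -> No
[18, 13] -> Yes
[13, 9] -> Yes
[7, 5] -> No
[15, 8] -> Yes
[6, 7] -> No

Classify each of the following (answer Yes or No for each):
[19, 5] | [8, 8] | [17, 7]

The common property of the 'Yes' items is: first ≥ 12. No 'No' item has it.
[19, 5]: first 19 — has this property, so Yes.
[8, 8]: first 8 — lacks this property, so No.
[17, 7]: first 17 — has this property, so Yes.

Yes, No, Yes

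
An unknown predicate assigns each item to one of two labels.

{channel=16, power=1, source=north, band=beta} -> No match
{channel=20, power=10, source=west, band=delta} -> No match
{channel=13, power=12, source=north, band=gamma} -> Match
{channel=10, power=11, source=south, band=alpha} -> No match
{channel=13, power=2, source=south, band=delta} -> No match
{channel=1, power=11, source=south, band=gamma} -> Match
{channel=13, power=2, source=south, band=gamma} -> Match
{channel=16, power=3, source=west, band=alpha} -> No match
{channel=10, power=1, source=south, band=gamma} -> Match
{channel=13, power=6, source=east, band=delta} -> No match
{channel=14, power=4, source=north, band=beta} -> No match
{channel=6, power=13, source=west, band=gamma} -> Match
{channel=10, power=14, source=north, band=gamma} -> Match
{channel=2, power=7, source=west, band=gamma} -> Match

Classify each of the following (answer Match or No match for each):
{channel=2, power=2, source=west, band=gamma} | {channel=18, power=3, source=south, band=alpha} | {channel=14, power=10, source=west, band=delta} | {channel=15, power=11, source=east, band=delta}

Match, No match, No match, No match

The pattern is that an item is 'Match' exactly when: band is gamma.
{channel=2, power=2, source=west, band=gamma} — band is gamma, hence Match. {channel=18, power=3, source=south, band=alpha} — band is alpha, hence No match. {channel=14, power=10, source=west, band=delta} — band is delta, hence No match. {channel=15, power=11, source=east, band=delta} — band is delta, hence No match.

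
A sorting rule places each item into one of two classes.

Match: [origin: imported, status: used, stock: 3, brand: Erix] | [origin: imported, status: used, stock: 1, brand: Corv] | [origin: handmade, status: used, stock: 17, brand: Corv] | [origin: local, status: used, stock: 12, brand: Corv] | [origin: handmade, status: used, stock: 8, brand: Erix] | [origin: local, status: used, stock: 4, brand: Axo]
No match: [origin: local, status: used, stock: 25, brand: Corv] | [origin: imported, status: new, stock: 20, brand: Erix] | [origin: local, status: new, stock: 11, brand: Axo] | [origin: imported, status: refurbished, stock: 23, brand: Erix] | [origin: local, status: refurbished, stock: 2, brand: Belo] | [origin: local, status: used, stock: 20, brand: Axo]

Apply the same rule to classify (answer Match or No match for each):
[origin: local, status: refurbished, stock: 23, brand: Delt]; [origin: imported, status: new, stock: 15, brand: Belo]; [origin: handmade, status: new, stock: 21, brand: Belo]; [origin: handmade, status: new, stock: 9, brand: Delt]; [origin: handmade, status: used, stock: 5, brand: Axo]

'Match' ⟺ status is used AND stock ≤ 17.

No match, No match, No match, No match, Match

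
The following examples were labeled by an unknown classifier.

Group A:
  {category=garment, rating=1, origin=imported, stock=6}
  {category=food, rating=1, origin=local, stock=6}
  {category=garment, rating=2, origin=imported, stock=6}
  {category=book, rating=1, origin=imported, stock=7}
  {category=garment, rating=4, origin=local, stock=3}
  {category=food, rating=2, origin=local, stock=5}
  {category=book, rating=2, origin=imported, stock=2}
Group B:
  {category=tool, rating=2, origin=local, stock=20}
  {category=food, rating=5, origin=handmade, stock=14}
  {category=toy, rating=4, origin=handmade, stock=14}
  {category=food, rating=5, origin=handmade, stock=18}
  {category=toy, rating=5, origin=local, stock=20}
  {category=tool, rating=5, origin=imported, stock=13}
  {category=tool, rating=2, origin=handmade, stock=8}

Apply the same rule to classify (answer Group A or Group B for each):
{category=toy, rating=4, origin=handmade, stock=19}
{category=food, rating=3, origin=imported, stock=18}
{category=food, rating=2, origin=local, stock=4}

Group B, Group B, Group A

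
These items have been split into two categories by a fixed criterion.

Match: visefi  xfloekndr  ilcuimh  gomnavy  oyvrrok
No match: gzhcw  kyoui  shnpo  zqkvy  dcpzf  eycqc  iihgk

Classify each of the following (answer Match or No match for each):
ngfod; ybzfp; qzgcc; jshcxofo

The common property of the 'Match' items is: length ≥ 6. No 'No match' item has it.
ngfod: No match (length 5).
ybzfp: No match (length 5).
qzgcc: No match (length 5).
jshcxofo: Match (length 8).

No match, No match, No match, Match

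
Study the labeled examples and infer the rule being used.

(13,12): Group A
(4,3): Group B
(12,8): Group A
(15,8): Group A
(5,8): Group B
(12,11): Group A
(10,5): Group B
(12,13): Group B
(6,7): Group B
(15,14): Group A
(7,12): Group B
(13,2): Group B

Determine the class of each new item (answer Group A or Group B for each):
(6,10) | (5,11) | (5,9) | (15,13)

Rule: first > second AND sum ≥ 19. This holds for each 'Group A' example and fails for each 'Group B' one.
(6,10) — 6 < 10, 6+10 = 16, hence Group B. (5,11) — 5 < 11, 5+11 = 16, hence Group B. (5,9) — 5 < 9, 5+9 = 14, hence Group B. (15,13) — 15 > 13, 15+13 = 28, hence Group A.

Group B, Group B, Group B, Group A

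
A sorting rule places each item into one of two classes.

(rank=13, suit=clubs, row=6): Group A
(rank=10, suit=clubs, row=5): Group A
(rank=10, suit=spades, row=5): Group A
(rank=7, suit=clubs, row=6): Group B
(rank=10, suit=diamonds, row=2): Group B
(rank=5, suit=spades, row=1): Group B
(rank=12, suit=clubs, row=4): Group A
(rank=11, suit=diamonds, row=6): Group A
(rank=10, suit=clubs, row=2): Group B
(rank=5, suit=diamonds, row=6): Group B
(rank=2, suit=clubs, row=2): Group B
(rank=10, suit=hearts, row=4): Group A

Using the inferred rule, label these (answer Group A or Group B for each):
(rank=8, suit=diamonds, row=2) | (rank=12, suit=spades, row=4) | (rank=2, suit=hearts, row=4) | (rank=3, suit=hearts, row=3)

A rule that fits every label: rank ≥ 10 AND row ≥ 4 — true of each 'Group A' example, false of each 'Group B' one.
(rank=8, suit=diamonds, row=2): rank = 8, row = 2, fails this test → Group B.
(rank=12, suit=spades, row=4): rank = 12, row = 4, satisfies this → Group A.
(rank=2, suit=hearts, row=4): rank = 2, row = 4, fails this test → Group B.
(rank=3, suit=hearts, row=3): rank = 3, row = 3, fails this test → Group B.

Group B, Group A, Group B, Group B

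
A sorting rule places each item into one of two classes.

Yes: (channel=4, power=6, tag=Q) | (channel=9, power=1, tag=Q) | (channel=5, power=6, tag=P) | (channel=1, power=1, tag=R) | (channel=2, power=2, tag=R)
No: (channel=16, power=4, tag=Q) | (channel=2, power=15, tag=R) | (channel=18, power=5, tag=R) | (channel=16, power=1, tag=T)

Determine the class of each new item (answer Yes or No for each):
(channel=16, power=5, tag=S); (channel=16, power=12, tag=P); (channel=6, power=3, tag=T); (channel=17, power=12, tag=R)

No, No, Yes, No

The rule appears to be: power ≤ 6 AND channel ≤ 9.
(channel=16, power=5, tag=S) — power = 5, channel = 16, hence No. (channel=16, power=12, tag=P) — power = 12, channel = 16, hence No. (channel=6, power=3, tag=T) — power = 3, channel = 6, hence Yes. (channel=17, power=12, tag=R) — power = 12, channel = 17, hence No.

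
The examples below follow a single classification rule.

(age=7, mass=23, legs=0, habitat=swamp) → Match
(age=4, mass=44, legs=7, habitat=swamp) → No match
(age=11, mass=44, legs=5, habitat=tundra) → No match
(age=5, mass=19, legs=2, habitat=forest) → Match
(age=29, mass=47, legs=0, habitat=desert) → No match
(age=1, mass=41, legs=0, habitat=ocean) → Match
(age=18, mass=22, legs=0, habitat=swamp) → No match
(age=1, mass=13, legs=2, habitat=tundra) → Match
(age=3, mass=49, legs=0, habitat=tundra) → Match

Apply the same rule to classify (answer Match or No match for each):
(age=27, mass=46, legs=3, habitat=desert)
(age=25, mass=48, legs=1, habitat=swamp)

The pattern is that an item is 'Match' exactly when: age ≤ 7 AND legs ≤ 2.
No match: (age=27, mass=46, legs=3, habitat=desert), since age = 27, legs = 3.
No match: (age=25, mass=48, legs=1, habitat=swamp), since age = 25, legs = 1.

No match, No match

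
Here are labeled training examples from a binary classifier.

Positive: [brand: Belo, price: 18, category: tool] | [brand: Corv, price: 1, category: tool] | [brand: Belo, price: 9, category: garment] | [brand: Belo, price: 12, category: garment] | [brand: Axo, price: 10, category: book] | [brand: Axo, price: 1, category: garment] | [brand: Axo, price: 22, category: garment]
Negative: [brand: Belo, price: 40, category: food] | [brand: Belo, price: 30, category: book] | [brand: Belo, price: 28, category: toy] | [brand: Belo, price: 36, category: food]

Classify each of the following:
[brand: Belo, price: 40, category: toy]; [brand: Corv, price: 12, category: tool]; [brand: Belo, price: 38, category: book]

The rule appears to be: price ≤ 22.
Negative: [brand: Belo, price: 40, category: toy], since price = 40. Positive: [brand: Corv, price: 12, category: tool], since price = 12. Negative: [brand: Belo, price: 38, category: book], since price = 38.

Negative, Positive, Negative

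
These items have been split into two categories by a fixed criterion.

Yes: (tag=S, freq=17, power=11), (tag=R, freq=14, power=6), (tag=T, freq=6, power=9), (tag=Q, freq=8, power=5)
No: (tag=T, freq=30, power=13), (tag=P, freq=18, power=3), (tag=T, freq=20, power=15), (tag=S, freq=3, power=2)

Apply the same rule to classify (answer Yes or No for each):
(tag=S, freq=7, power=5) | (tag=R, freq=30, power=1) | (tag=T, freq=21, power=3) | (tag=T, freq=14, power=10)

Every 'Yes' example satisfies: freq ≥ 6 AND freq ≤ 17. None of the 'No' examples do.
(tag=S, freq=7, power=5) — freq = 7, hence Yes.
(tag=R, freq=30, power=1) — freq = 30, hence No.
(tag=T, freq=21, power=3) — freq = 21, hence No.
(tag=T, freq=14, power=10) — freq = 14, hence Yes.

Yes, No, No, Yes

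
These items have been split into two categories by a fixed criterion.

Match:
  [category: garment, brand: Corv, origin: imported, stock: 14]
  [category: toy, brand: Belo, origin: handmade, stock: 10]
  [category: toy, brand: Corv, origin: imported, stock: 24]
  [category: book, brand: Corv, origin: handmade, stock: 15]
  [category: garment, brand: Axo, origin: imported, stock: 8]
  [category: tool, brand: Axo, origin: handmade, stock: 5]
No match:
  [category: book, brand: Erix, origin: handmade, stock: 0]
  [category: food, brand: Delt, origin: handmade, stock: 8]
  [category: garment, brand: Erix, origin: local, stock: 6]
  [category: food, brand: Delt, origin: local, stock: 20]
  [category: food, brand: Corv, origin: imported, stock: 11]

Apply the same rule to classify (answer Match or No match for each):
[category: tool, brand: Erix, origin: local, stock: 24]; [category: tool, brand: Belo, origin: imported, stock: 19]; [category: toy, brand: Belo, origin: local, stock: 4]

No match, Match, Match

Rule: brand is not Erix AND category is not food. This holds for each 'Match' example and fails for each 'No match' one.
[category: tool, brand: Erix, origin: local, stock: 24] — brand is Erix, category is tool, hence No match. [category: tool, brand: Belo, origin: imported, stock: 19] — brand is Belo, category is tool, hence Match. [category: toy, brand: Belo, origin: local, stock: 4] — brand is Belo, category is toy, hence Match.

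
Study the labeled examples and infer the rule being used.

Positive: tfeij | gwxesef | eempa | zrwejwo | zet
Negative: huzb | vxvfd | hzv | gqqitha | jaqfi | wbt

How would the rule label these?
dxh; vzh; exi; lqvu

Negative, Negative, Positive, Negative

Looking at the examples, the only property every 'Positive' case has and every 'Negative' case lacks is: contains 'e'.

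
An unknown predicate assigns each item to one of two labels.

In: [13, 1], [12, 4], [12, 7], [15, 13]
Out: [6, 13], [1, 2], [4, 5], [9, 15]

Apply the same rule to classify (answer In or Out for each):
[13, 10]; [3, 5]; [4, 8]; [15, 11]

One predicate separates the groups cleanly: first > second.
[13, 10]: 13 > 10 — qualifies, so In. [3, 5]: 3 < 5 — doesn't qualify, so Out. [4, 8]: 4 < 8 — doesn't qualify, so Out. [15, 11]: 15 > 11 — qualifies, so In.

In, Out, Out, In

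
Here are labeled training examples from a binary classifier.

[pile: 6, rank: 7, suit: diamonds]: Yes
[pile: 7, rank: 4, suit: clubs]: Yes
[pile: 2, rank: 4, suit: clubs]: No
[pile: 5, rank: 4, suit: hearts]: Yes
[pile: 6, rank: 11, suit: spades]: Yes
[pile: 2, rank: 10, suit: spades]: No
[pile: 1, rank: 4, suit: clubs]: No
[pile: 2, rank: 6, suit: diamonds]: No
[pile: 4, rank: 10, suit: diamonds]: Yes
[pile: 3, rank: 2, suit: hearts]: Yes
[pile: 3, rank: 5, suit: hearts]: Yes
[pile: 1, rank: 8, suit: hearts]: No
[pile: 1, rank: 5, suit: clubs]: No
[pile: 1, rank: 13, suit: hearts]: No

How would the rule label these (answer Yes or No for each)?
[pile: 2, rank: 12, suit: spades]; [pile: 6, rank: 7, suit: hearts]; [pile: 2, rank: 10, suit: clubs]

No, Yes, No

All 'Yes' examples share one property — pile ≥ 3 — and every 'No' example lacks it.
No: [pile: 2, rank: 12, suit: spades], since pile = 2. Yes: [pile: 6, rank: 7, suit: hearts], since pile = 6. No: [pile: 2, rank: 10, suit: clubs], since pile = 2.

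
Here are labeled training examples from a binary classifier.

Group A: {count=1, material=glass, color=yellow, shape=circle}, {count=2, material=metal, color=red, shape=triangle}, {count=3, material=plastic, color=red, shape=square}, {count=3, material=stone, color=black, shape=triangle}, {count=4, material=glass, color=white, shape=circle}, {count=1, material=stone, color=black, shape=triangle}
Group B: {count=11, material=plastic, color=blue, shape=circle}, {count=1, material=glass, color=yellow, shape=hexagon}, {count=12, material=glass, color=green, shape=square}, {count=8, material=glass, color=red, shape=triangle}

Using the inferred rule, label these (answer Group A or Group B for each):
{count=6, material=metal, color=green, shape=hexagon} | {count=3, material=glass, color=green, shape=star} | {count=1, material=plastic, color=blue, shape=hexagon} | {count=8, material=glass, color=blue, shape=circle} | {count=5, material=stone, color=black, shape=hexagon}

Group B, Group A, Group B, Group B, Group B

The common property of the 'Group A' items is: shape is not hexagon AND count ≤ 4. No 'Group B' item has it.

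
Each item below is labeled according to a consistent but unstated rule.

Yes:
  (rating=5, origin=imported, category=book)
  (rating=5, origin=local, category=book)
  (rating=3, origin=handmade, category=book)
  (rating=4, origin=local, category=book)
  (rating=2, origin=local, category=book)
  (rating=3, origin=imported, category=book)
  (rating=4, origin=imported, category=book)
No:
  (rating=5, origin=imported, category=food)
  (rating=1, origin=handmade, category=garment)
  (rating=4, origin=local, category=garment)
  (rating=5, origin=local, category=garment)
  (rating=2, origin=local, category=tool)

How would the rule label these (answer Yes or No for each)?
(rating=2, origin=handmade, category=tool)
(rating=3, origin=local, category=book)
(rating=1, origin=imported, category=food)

No, Yes, No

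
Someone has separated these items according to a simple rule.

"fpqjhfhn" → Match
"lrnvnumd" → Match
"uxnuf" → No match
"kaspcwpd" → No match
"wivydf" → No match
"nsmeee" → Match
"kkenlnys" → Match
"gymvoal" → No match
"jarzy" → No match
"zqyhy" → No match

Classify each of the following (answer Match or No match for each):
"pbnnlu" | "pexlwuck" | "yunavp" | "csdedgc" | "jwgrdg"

Match, No match, Match, No match, No match

The rule appears to be: even length AND contains 'n'.
Match: "pbnnlu", since length 6, has 'n'.
No match: "pexlwuck", since length 8, no 'n'.
Match: "yunavp", since length 6, has 'n'.
No match: "csdedgc", since length 7, no 'n'.
No match: "jwgrdg", since length 6, no 'n'.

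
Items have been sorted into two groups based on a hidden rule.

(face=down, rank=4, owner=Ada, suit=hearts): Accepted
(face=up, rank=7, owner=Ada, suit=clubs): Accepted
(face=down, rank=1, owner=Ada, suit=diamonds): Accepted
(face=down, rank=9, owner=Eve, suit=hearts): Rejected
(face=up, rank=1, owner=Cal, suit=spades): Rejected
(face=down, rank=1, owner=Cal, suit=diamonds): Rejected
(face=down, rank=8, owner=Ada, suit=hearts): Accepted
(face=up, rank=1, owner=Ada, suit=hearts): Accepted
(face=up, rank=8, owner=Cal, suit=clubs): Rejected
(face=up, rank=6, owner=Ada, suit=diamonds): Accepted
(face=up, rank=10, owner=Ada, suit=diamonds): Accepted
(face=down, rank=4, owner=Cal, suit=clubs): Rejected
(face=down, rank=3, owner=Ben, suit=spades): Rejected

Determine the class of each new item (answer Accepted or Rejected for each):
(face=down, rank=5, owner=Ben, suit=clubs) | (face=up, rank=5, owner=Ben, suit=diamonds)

The common property of the 'Accepted' items is: owner is Ada. No 'Rejected' item has it.
(face=down, rank=5, owner=Ben, suit=clubs): owner is Ben — does not satisfy this, so Rejected. (face=up, rank=5, owner=Ben, suit=diamonds): owner is Ben — does not satisfy this, so Rejected.

Rejected, Rejected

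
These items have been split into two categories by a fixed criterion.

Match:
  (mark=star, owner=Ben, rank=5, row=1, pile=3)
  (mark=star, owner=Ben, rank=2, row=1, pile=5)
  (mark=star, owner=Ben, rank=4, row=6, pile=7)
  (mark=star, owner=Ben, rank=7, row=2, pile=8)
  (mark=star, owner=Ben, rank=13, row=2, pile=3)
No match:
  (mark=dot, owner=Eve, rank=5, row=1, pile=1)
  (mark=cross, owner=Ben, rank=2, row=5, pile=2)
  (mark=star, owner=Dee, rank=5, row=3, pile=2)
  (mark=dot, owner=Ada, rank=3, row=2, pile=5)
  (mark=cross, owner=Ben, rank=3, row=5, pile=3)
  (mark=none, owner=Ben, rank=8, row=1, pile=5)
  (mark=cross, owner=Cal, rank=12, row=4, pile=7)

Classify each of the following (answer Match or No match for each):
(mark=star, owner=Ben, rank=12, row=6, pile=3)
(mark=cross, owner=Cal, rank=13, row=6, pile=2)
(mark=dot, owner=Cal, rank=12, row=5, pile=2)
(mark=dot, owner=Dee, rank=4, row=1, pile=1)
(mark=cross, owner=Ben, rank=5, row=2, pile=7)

Match, No match, No match, No match, No match

Rule: mark is star AND owner is Ben. This holds for each 'Match' example and fails for each 'No match' one.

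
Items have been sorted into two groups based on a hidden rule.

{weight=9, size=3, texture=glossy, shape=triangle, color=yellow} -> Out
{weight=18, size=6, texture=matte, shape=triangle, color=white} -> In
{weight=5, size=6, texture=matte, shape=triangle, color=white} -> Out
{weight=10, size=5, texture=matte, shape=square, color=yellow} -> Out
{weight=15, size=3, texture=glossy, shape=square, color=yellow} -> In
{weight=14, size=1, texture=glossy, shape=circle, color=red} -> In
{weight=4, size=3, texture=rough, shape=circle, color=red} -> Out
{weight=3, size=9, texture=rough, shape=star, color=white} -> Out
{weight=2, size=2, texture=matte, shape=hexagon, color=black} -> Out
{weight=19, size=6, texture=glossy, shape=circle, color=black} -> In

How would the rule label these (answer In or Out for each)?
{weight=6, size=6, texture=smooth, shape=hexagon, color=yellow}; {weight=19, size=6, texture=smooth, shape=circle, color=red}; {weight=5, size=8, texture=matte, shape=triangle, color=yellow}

'In' ⟺ weight ≥ 14.

Out, In, Out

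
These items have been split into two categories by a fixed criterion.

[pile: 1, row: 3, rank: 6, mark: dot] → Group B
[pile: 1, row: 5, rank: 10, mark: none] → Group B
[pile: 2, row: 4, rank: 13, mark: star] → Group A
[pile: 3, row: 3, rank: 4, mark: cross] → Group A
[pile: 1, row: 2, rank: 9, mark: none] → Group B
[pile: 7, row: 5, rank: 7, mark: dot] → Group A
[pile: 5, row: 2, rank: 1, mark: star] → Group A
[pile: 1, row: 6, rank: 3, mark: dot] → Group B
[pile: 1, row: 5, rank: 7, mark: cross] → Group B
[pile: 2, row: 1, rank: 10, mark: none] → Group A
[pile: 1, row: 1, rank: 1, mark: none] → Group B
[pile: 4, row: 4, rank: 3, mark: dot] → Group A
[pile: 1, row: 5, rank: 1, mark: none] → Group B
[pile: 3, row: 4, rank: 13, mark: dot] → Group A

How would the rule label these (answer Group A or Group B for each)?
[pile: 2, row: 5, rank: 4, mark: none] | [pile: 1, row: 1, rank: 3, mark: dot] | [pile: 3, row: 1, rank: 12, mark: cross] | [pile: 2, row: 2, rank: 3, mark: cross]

Group A, Group B, Group A, Group A

One predicate separates the groups cleanly: pile ≥ 2.
[pile: 2, row: 5, rank: 4, mark: none] — pile = 2, hence Group A.
[pile: 1, row: 1, rank: 3, mark: dot] — pile = 1, hence Group B.
[pile: 3, row: 1, rank: 12, mark: cross] — pile = 3, hence Group A.
[pile: 2, row: 2, rank: 3, mark: cross] — pile = 2, hence Group A.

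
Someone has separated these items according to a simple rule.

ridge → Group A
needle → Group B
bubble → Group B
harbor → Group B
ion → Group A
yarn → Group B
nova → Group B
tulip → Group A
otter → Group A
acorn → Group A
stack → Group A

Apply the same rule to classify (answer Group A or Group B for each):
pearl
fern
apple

Group A, Group B, Group A

Every 'Group A' example satisfies: odd length. None of the 'Group B' examples do.
pearl: length 5 — satisfies this, so Group A.
fern: length 4 — does not pass, so Group B.
apple: length 5 — satisfies this, so Group A.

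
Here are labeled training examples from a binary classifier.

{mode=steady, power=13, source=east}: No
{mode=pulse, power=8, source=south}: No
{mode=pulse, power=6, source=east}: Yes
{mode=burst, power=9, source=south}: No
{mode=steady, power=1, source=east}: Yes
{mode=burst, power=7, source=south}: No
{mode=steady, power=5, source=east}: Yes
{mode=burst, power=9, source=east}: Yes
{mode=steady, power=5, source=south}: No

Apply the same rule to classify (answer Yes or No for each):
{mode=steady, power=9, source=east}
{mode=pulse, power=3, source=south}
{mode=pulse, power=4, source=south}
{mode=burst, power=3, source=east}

Yes, No, No, Yes

The classifier is using: source is east AND power ≤ 9.
{mode=steady, power=9, source=east}: Yes (source is east, power = 9). {mode=pulse, power=3, source=south}: No (source is south, power = 3). {mode=pulse, power=4, source=south}: No (source is south, power = 4). {mode=burst, power=3, source=east}: Yes (source is east, power = 3).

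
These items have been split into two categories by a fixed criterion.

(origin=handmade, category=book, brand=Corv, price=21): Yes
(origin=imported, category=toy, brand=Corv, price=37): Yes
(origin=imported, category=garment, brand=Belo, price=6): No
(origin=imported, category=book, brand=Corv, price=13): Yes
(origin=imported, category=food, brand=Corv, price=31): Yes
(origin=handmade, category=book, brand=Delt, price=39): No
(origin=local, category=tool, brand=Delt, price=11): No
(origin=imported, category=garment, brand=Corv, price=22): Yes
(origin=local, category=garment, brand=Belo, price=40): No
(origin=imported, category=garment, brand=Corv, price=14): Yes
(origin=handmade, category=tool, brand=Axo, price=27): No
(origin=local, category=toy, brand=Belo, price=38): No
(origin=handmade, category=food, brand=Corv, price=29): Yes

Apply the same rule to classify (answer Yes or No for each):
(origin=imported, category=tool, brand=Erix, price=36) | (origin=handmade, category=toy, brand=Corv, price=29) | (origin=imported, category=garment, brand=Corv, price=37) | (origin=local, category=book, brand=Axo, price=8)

No, Yes, Yes, No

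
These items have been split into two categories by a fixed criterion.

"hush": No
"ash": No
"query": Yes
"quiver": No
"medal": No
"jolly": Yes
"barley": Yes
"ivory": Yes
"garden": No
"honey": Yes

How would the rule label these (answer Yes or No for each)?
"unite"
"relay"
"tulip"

A rule that fits every label: contains 'y' — true of each 'Yes' example, false of each 'No' one.

No, Yes, No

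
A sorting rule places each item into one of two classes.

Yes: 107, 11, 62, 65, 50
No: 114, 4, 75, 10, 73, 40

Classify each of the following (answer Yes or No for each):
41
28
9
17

Yes, No, No, Yes

Rule: ≡ 2 (mod 3). This holds for each 'Yes' example and fails for each 'No' one.
41: Yes (41 mod 3 = 2). 28: No (28 mod 3 = 1). 9: No (9 mod 3 = 0). 17: Yes (17 mod 3 = 2).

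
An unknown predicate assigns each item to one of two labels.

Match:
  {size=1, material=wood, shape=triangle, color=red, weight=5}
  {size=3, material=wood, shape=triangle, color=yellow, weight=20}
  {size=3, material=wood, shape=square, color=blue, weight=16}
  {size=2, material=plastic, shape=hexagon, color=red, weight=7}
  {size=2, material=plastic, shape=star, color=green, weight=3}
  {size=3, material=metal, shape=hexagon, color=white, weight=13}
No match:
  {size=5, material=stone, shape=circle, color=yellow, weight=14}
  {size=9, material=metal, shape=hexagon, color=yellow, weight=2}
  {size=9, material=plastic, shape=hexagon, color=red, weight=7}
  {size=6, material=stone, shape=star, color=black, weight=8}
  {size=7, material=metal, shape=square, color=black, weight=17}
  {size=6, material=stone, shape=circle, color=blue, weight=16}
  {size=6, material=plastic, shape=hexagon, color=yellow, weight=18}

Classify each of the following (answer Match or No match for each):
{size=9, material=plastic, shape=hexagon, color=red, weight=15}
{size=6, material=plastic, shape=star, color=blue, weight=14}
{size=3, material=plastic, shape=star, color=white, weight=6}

The classifier is using: size ≤ 3.
{size=9, material=plastic, shape=hexagon, color=red, weight=15}: No match (size = 9). {size=6, material=plastic, shape=star, color=blue, weight=14}: No match (size = 6). {size=3, material=plastic, shape=star, color=white, weight=6}: Match (size = 3).

No match, No match, Match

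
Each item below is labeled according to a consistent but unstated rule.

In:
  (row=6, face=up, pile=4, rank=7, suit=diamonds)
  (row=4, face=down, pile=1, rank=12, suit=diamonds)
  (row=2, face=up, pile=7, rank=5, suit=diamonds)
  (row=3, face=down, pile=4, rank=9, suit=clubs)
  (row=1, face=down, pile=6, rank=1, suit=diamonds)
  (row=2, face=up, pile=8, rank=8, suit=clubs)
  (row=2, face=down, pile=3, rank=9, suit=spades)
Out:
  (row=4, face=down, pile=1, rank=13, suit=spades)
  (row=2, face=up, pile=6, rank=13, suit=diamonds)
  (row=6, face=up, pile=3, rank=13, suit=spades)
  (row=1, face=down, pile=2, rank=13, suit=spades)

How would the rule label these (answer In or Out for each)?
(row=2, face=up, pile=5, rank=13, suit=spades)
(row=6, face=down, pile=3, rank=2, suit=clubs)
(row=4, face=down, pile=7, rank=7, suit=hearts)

Out, In, In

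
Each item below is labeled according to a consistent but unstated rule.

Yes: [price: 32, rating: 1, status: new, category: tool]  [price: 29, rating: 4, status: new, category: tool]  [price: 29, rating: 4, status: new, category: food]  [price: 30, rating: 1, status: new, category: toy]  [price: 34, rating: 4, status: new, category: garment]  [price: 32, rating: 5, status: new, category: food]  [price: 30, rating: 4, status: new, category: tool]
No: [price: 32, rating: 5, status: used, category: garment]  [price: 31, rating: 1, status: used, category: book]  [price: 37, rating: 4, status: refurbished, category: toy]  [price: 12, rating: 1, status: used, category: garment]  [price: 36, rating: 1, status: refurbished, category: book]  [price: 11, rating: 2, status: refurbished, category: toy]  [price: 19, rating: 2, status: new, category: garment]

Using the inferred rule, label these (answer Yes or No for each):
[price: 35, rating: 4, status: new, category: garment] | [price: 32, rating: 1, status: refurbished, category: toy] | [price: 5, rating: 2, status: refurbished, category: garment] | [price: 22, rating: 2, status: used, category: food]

Yes, No, No, No

Rule: status is new AND price ≥ 29. This holds for each 'Yes' example and fails for each 'No' one.
[price: 35, rating: 4, status: new, category: garment] — status is new, price = 35, hence Yes. [price: 32, rating: 1, status: refurbished, category: toy] — status is refurbished, price = 32, hence No. [price: 5, rating: 2, status: refurbished, category: garment] — status is refurbished, price = 5, hence No. [price: 22, rating: 2, status: used, category: food] — status is used, price = 22, hence No.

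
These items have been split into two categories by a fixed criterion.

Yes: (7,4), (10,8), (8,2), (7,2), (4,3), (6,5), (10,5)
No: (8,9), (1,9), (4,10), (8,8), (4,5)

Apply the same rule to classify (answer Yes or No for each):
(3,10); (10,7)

No, Yes

The common property of the 'Yes' items is: first > second. No 'No' item has it.
(3,10): No (3 < 10).
(10,7): Yes (10 > 7).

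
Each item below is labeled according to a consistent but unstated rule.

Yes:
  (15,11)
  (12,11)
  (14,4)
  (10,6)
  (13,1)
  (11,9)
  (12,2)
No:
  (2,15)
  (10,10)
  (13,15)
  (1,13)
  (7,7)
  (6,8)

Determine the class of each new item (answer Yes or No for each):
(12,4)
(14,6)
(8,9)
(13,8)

Yes, Yes, No, Yes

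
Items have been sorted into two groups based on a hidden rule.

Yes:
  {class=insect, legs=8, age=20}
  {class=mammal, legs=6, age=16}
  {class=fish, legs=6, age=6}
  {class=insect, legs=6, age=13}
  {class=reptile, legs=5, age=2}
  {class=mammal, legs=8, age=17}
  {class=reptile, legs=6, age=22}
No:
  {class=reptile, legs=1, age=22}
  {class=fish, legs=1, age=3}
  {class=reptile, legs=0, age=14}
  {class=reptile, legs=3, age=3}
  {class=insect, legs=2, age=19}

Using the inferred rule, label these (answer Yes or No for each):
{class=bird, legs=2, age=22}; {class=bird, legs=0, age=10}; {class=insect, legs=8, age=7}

No, No, Yes

One predicate separates the groups cleanly: legs ≥ 5.
{class=bird, legs=2, age=22}: No (legs = 2). {class=bird, legs=0, age=10}: No (legs = 0). {class=insect, legs=8, age=7}: Yes (legs = 8).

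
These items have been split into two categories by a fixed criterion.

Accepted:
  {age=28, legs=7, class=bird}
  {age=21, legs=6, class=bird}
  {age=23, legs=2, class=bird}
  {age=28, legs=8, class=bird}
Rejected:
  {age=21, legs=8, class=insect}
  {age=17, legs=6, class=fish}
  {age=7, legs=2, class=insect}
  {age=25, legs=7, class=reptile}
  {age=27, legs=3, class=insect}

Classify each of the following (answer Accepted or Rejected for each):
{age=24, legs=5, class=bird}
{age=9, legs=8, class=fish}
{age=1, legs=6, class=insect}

Accepted, Rejected, Rejected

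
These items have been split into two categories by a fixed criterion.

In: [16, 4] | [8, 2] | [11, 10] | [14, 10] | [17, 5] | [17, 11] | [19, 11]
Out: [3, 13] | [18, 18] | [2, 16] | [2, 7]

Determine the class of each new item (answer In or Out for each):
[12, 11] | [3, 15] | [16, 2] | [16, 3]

In, Out, In, In

'In' ⟺ first > second.
[12, 11]: 12 > 11 — matches, so In. [3, 15]: 3 < 15 — fails this test, so Out. [16, 2]: 16 > 2 — matches, so In. [16, 3]: 16 > 3 — matches, so In.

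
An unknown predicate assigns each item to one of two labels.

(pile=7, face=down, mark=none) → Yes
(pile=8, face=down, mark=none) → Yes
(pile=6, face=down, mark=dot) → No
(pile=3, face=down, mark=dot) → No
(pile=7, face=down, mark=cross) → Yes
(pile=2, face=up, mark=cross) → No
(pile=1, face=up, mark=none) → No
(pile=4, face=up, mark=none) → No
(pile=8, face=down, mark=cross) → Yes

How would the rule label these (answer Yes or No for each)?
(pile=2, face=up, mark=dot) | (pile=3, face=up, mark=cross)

Rule: pile ≥ 7. This holds for each 'Yes' example and fails for each 'No' one.
No: (pile=2, face=up, mark=dot), since pile = 2.
No: (pile=3, face=up, mark=cross), since pile = 3.

No, No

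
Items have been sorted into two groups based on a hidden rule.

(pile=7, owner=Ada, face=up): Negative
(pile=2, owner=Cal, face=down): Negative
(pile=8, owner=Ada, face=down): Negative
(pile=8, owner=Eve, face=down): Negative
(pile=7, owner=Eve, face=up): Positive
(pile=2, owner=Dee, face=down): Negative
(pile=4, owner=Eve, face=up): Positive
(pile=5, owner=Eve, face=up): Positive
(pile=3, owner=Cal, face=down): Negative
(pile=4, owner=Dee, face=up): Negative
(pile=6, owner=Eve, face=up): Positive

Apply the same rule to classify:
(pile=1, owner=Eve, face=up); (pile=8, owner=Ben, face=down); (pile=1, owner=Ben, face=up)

Positive, Negative, Negative

The classifier is using: owner is Eve AND face is up.
(pile=1, owner=Eve, face=up): owner is Eve, face is up, qualifies → Positive. (pile=8, owner=Ben, face=down): owner is Ben, face is down, doesn't match → Negative. (pile=1, owner=Ben, face=up): owner is Ben, face is up, doesn't match → Negative.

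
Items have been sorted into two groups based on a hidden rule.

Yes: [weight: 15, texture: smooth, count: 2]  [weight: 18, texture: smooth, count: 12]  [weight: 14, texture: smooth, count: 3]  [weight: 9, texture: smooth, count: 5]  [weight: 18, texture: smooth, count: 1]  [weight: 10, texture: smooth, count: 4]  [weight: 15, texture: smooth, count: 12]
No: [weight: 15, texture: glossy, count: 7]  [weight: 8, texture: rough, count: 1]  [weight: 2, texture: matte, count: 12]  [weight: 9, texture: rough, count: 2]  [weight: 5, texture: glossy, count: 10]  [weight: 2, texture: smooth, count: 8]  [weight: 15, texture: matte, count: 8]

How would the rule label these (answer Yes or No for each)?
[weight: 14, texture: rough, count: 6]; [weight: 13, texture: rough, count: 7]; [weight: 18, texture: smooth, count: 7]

No, No, Yes

The classifier is using: texture is smooth AND weight ≥ 5.
[weight: 14, texture: rough, count: 6] → texture is rough, weight = 14 → No. [weight: 13, texture: rough, count: 7] → texture is rough, weight = 13 → No. [weight: 18, texture: smooth, count: 7] → texture is smooth, weight = 18 → Yes.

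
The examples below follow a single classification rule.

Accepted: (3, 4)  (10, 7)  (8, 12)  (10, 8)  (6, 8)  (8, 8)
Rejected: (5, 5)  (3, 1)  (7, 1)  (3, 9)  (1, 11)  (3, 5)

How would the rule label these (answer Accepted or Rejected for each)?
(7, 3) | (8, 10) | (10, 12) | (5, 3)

Rejected, Accepted, Accepted, Rejected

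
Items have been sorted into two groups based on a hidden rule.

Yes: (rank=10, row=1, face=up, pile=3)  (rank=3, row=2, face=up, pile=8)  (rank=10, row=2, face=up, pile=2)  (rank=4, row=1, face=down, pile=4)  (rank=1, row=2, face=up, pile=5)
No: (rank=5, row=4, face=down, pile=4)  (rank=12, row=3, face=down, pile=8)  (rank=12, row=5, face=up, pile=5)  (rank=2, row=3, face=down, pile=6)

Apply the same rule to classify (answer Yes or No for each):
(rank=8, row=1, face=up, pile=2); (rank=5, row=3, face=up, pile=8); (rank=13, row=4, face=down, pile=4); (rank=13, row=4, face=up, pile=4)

The pattern is that an item is 'Yes' exactly when: row ≤ 2.
(rank=8, row=1, face=up, pile=2) → row = 1 → Yes.
(rank=5, row=3, face=up, pile=8) → row = 3 → No.
(rank=13, row=4, face=down, pile=4) → row = 4 → No.
(rank=13, row=4, face=up, pile=4) → row = 4 → No.

Yes, No, No, No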